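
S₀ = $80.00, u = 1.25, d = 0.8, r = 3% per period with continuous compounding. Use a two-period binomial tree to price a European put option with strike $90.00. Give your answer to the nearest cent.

Risk-neutral probability p = (e^0.03 − 0.8)/(1.25 − 0.8) = 0.2305/0.4500 = 0.5121
Terminal stock prices: S_uu = 125, S_ud = 80, S_dd = 51.2
Terminal payoffs (K − S): max(-35, 0) = 0, max(10, 0) = 10, max(38.8, 0) = 38.8
Node u (S = 100): V_u = e^(−0.03)·[0.5121·0.0000 + 0.4879·10.0000] = 4.7346
Node d (S = 64): V_d = e^(−0.03)·[0.5121·10.0000 + 0.4879·38.8000] = 23.3401
Node 0 (S = 80): V_0 = e^(−0.03)·[0.5121·4.7346 + 0.4879·23.3401] = 13.4036

$13.40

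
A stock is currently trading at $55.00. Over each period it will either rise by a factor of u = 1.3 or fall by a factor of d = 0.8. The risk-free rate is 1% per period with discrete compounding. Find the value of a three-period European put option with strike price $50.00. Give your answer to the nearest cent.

$5.88

Risk-neutral probability p = (1 + 0.01 − 0.8)/(1.3 − 0.8) = 0.2100/0.5000 = 0.4200
Terminal stock prices: S_uuu = 120.8, S_uud = 74.36, S_udd = 45.76, S_ddd = 28.16
Terminal payoffs (K − S): max(-70.84, 0) = 0, max(-24.36, 0) = 0, max(4.24, 0) = 4.24, max(21.84, 0) = 21.84
Node uu (S = 92.95): V_uu = 1/1.01·[0.4200·0.0000 + 0.5800·0.0000] = 0.0000
Node ud (S = 57.2): V_ud = 1/1.01·[0.4200·0.0000 + 0.5800·4.2400] = 2.4349
Node dd (S = 35.2): V_dd = 1/1.01·[0.4200·4.2400 + 0.5800·21.8400] = 14.3050
Node u (S = 71.5): V_u = 1/1.01·[0.4200·0.0000 + 0.5800·2.4349] = 1.3982
Node d (S = 44): V_d = 1/1.01·[0.4200·2.4349 + 0.5800·14.3050] = 9.2272
Node 0 (S = 55): V_0 = 1/1.01·[0.4200·1.3982 + 0.5800·9.2272] = 5.8803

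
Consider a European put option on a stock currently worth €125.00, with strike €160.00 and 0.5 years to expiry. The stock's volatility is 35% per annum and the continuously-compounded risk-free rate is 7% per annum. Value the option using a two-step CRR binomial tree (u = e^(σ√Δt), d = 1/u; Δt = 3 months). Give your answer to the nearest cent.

CRR parameters: u = e^(σ√Δt) = e^(0.35·√0.25) = 1.1912, d = 1/u = 0.8395
Per-period rate: rΔt = 0.07·0.25 = 0.0175, so R = e^0.0175 = 1.0177
Risk-neutral probability p = (e^0.0175 − 0.8395)/(1.1912 − 0.8395) = 0.1782/0.3518 = 0.5065
Terminal stock prices: S_uu = 177.4, S_ud = 125, S_dd = 88.09
Terminal payoffs (K − S): max(-17.38, 0) = 0, max(35, 0) = 35, max(71.91, 0) = 71.91
Node u (S = 148.9): V_u = e^(−0.0175)·[0.5065·0.0000 + 0.4935·35.0000] = 16.9713
Node d (S = 104.9): V_d = e^(−0.0175)·[0.5065·35.0000 + 0.4935·71.9140] = 52.2922
Node 0 (S = 125): V_0 = e^(−0.0175)·[0.5065·16.9713 + 0.4935·52.2922] = 33.8038

€33.80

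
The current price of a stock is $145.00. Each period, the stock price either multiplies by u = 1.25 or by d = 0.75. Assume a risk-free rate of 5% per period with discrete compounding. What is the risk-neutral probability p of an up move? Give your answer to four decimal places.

Risk-neutral probability p = (1 + 0.05 − 0.75)/(1.25 − 0.75) = 0.3000/0.5000 = 0.6000

p = 0.6000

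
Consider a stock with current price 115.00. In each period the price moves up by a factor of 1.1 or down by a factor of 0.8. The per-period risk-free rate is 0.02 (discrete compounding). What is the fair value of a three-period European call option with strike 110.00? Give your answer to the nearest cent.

16.54

Risk-neutral probability p = (1 + 0.02 − 0.8)/(1.1 − 0.8) = 0.2200/0.3000 = 0.7333
Terminal stock prices: S_uuu = 153.1, S_uud = 111.3, S_udd = 80.96, S_ddd = 58.88
Terminal payoffs (S − K): max(43.07, 0) = 43.07, max(1.32, 0) = 1.32, max(-29.04, 0) = 0, max(-51.12, 0) = 0
Node uu (S = 139.2): V_uu = 1/1.02·[0.7333·43.0650 + 0.2667·1.3200] = 31.3069
Node ud (S = 101.2): V_ud = 1/1.02·[0.7333·1.3200 + 0.2667·0.0000] = 0.9490
Node dd (S = 73.6): V_dd = 1/1.02·[0.7333·0.0000 + 0.2667·0.0000] = 0.0000
Node u (S = 126.5): V_u = 1/1.02·[0.7333·31.3069 + 0.2667·0.9490] = 22.7563
Node d (S = 92): V_d = 1/1.02·[0.7333·0.9490 + 0.2667·0.0000] = 0.6823
Node 0 (S = 115): V_0 = 1/1.02·[0.7333·22.7563 + 0.2667·0.6823] = 16.5391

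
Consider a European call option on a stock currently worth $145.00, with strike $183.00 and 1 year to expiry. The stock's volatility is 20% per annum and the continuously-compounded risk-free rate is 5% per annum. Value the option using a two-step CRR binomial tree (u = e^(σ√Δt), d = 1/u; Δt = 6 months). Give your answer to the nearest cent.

$2.74

CRR parameters: u = e^(σ√Δt) = e^(0.2·√0.5) = 1.1519, d = 1/u = 0.8681
Per-period rate: rΔt = 0.05·0.5 = 0.025, so R = e^0.025 = 1.0253
Risk-neutral probability p = (e^0.025 − 0.8681)/(1.1519 − 0.8681) = 0.1572/0.2838 = 0.5539
Terminal stock prices: S_uu = 192.4, S_ud = 145, S_dd = 109.3
Terminal payoffs (S − K): max(9.4, 0) = 9.4, max(-38, 0) = 0, max(-73.72, 0) = 0
Node u (S = 167): V_u = e^(−0.025)·[0.5539·9.4000 + 0.4461·0.0000] = 5.0782
Node d (S = 125.9): V_d = e^(−0.025)·[0.5539·0.0000 + 0.4461·0.0000] = 0.0000
Node 0 (S = 145): V_0 = e^(−0.025)·[0.5539·5.0782 + 0.4461·0.0000] = 2.7434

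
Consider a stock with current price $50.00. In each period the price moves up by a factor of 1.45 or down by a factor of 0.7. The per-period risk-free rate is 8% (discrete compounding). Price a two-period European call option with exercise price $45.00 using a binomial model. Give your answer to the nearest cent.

$15.70

Risk-neutral probability p = (1 + 0.08 − 0.7)/(1.45 − 0.7) = 0.3800/0.7500 = 0.5067
Terminal stock prices: S_uu = 105.1, S_ud = 50.75, S_dd = 24.5
Terminal payoffs (S − K): max(60.12, 0) = 60.12, max(5.75, 0) = 5.75, max(-20.5, 0) = 0
Node u (S = 72.5): V_u = 1/1.08·[0.5067·60.1250 + 0.4933·5.7500] = 30.8333
Node d (S = 35): V_d = 1/1.08·[0.5067·5.7500 + 0.4933·0.0000] = 2.6975
Node 0 (S = 50): V_0 = 1/1.08·[0.5067·30.8333 + 0.4933·2.6975] = 15.6972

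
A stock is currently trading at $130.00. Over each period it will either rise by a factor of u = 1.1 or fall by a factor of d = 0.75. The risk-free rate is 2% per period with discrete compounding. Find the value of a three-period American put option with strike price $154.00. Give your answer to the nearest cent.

Risk-neutral probability p = (1 + 0.02 − 0.75)/(1.1 − 0.75) = 0.2700/0.3500 = 0.7714
Terminal stock prices: S_uuu = 173, S_uud = 118, S_udd = 80.44, S_ddd = 54.84
Terminal payoffs (K − S): max(-19.03, 0) = 0, max(36.02, 0) = 36.02, max(73.56, 0) = 73.56, max(99.16, 0) = 99.16
Node uu (S = 157.3): continuation = 1/1.02·[0.7714·0.0000 + 0.2286·36.0250] = 8.0728; exercise value = 0.0000 ≤ continuation, so V_uu = 8.0728
Node ud (S = 107.2): continuation = 1/1.02·[0.7714·36.0250 + 0.2286·73.5625] = 43.7304; exercise value = 46.7500 > continuation, so V_ud = 46.7500 (exercise)
Node dd (S = 73.12): continuation = 1/1.02·[0.7714·73.5625 + 0.2286·99.1562] = 77.8554; exercise value = 80.8750 > continuation, so V_dd = 80.8750 (exercise)
Node u (S = 143): continuation = 1/1.02·[0.7714·8.0728 + 0.2286·46.7500] = 16.5817; exercise value = 11.0000 ≤ continuation, so V_u = 16.5817
Node d (S = 97.5): continuation = 1/1.02·[0.7714·46.7500 + 0.2286·80.8750] = 53.4804; exercise value = 56.5000 > continuation, so V_d = 56.5000 (exercise)
Node 0 (S = 130): continuation = 1/1.02·[0.7714·16.5817 + 0.2286·56.5000] = 25.2018; exercise value = 24.0000 ≤ continuation, so V_0 = 25.2018

$25.20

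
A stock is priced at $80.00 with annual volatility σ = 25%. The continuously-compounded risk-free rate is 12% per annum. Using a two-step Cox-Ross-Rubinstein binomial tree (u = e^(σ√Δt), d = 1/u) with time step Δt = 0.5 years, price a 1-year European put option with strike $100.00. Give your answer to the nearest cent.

CRR parameters: u = e^(σ√Δt) = e^(0.25·√0.5) = 1.1934, d = 1/u = 0.8380
Per-period rate: rΔt = 0.12·0.5 = 0.06, so R = e^0.06 = 1.0618
Risk-neutral probability p = (e^0.06 − 0.8380)/(1.1934 − 0.8380) = 0.2239/0.3554 = 0.6299
Terminal stock prices: S_uu = 113.9, S_ud = 80, S_dd = 56.18
Terminal payoffs (K − S): max(-13.93, 0) = 0, max(20, 0) = 20, max(43.82, 0) = 43.82
Node u (S = 95.47): V_u = e^(−0.06)·[0.6299·0.0000 + 0.3701·20.0000] = 6.9707
Node d (S = 67.04): V_d = e^(−0.06)·[0.6299·20.0000 + 0.3701·43.8249] = 27.1391
Node 0 (S = 80): V_0 = e^(−0.06)·[0.6299·6.9707 + 0.3701·27.1391] = 13.5941

$13.59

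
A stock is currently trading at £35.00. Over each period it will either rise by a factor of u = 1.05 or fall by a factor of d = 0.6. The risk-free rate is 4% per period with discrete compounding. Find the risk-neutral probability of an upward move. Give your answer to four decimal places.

Risk-neutral probability p = (1 + 0.04 − 0.6)/(1.05 − 0.6) = 0.4400/0.4500 = 0.9778

p = 0.9778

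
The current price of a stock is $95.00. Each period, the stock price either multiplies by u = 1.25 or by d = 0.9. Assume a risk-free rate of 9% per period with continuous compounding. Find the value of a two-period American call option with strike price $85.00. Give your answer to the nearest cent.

Risk-neutral probability p = (e^0.09 − 0.9)/(1.25 − 0.9) = 0.1942/0.3500 = 0.5548
Terminal stock prices: S_uu = 148.4, S_ud = 106.9, S_dd = 76.95
Terminal payoffs (S − K): max(63.44, 0) = 63.44, max(21.88, 0) = 21.88, max(-8.05, 0) = 0
Node u (S = 118.8): continuation = e^(−0.09)·[0.5548·63.4375 + 0.4452·21.8750] = 41.0658; exercise value = 33.7500 ≤ continuation, so V_u = 41.0658
Node d (S = 85.5): continuation = e^(−0.09)·[0.5548·21.8750 + 0.4452·0.0000] = 11.0914; exercise value = 0.5000 ≤ continuation, so V_d = 11.0914
Node 0 (S = 95): continuation = e^(−0.09)·[0.5548·41.0658 + 0.4452·11.0914] = 25.3348; exercise value = 10.0000 ≤ continuation, so V_0 = 25.3348

$25.33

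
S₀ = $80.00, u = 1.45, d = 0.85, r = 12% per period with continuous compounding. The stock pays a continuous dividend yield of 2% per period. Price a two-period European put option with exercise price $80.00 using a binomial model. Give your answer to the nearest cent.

Per-period risk-free factor R = e^0.12 = 1.1275; dividend-adjusted growth = e^(0.12−0.02) = 1.1052.
Risk-neutral probability p = (1.1052 − 0.85)/(1.45 − 0.85) = 0.2552/0.6000 = 0.4253
Terminal stock prices: S_uu = 168.2, S_ud = 98.6, S_dd = 57.8
Terminal payoffs (K − S): max(-88.2, 0) = 0, max(-18.6, 0) = 0, max(22.2, 0) = 22.2
Node u (S = 116): V_u = e^(−0.12)·[0.4253·0.0000 + 0.5747·0.0000] = 0.0000
Node d (S = 68): V_d = e^(−0.12)·[0.4253·0.0000 + 0.5747·22.2000] = 11.3159
Node 0 (S = 80): V_0 = e^(−0.12)·[0.4253·0.0000 + 0.5747·11.3159] = 5.7680

$5.77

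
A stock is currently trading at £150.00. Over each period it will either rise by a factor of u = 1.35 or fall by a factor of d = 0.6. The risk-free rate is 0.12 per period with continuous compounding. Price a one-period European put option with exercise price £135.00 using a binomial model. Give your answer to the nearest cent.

Risk-neutral probability p = (e^0.12 − 0.6)/(1.35 − 0.6) = 0.5275/0.7500 = 0.7033
Terminal stock prices: S_u = 202.5, S_d = 90
Terminal payoffs (K − S): max(-67.5, 0) = 0, max(45, 0) = 45
Node 0 (S = 150): V_0 = e^(−0.12)·[0.7033·0.0000 + 0.2967·45.0000] = 11.8406

£11.84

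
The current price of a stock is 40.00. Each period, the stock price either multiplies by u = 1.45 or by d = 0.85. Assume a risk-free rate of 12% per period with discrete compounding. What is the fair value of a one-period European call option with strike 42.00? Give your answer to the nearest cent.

Risk-neutral probability p = (1 + 0.12 − 0.85)/(1.45 − 0.85) = 0.2700/0.6000 = 0.4500
Terminal stock prices: S_u = 58, S_d = 34
Terminal payoffs (S − K): max(16, 0) = 16, max(-8, 0) = 0
Node 0 (S = 40): V_0 = 1/1.12·[0.4500·16.0000 + 0.5500·0.0000] = 6.4286

6.43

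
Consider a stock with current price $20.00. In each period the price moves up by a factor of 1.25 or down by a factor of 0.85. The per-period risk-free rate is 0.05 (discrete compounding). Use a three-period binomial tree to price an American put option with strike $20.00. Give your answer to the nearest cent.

$1.68

Risk-neutral probability p = (1 + 0.05 − 0.85)/(1.25 − 0.85) = 0.2000/0.4000 = 0.5000
Terminal stock prices: S_uuu = 39.06, S_uud = 26.56, S_udd = 18.06, S_ddd = 12.28
Terminal payoffs (K − S): max(-19.06, 0) = 0, max(-6.562, 0) = 0, max(1.938, 0) = 1.938, max(7.718, 0) = 7.718
Node uu (S = 31.25): continuation = 1/1.05·[0.5000·0.0000 + 0.5000·0.0000] = 0.0000; exercise value = 0.0000 ≤ continuation, so V_uu = 0.0000
Node ud (S = 21.25): continuation = 1/1.05·[0.5000·0.0000 + 0.5000·1.9375] = 0.9226; exercise value = 0.0000 ≤ continuation, so V_ud = 0.9226
Node dd (S = 14.45): continuation = 1/1.05·[0.5000·1.9375 + 0.5000·7.7175] = 4.5976; exercise value = 5.5500 > continuation, so V_dd = 5.5500 (exercise)
Node u (S = 25): continuation = 1/1.05·[0.5000·0.0000 + 0.5000·0.9226] = 0.4393; exercise value = 0.0000 ≤ continuation, so V_u = 0.4393
Node d (S = 17): continuation = 1/1.05·[0.5000·0.9226 + 0.5000·5.5500] = 3.0822; exercise value = 3.0000 ≤ continuation, so V_d = 3.0822
Node 0 (S = 20): continuation = 1/1.05·[0.5000·0.4393 + 0.5000·3.0822] = 1.6769; exercise value = 0.0000 ≤ continuation, so V_0 = 1.6769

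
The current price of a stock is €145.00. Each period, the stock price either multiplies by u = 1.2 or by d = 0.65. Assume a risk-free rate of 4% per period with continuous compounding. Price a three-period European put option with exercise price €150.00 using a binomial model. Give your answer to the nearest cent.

Risk-neutral probability p = (e^0.04 − 0.65)/(1.2 − 0.65) = 0.3908/0.5500 = 0.7106
Terminal stock prices: S_uuu = 250.6, S_uud = 135.7, S_udd = 73.52, S_ddd = 39.82
Terminal payoffs (K − S): max(-100.6, 0) = 0, max(14.28, 0) = 14.28, max(76.48, 0) = 76.48, max(110.2, 0) = 110.2
Node uu (S = 208.8): V_uu = e^(−0.04)·[0.7106·0.0000 + 0.2894·14.2800] = 3.9711
Node ud (S = 113.1): V_ud = e^(−0.04)·[0.7106·14.2800 + 0.2894·76.4850] = 31.0184
Node dd (S = 61.26): V_dd = e^(−0.04)·[0.7106·76.4850 + 0.2894·110.1794] = 82.8559
Node u (S = 174): V_u = e^(−0.04)·[0.7106·3.9711 + 0.2894·31.0184] = 11.3369
Node d (S = 94.25): V_d = e^(−0.04)·[0.7106·31.0184 + 0.2894·82.8559] = 44.2175
Node 0 (S = 145): V_0 = e^(−0.04)·[0.7106·11.3369 + 0.2894·44.2175] = 20.0360

€20.04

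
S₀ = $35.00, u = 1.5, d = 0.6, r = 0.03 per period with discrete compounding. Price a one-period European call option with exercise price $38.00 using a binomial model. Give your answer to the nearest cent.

Risk-neutral probability p = (1 + 0.03 − 0.6)/(1.5 − 0.6) = 0.4300/0.9000 = 0.4778
Terminal stock prices: S_u = 52.5, S_d = 21
Terminal payoffs (S − K): max(14.5, 0) = 14.5, max(-17, 0) = 0
Node 0 (S = 35): V_0 = 1/1.03·[0.4778·14.5000 + 0.5222·0.0000] = 6.7260

$6.73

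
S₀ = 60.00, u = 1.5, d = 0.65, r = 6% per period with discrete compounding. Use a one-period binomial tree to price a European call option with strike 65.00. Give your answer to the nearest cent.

11.38

Risk-neutral probability p = (1 + 0.06 − 0.65)/(1.5 − 0.65) = 0.4100/0.8500 = 0.4824
Terminal stock prices: S_u = 90, S_d = 39
Terminal payoffs (S − K): max(25, 0) = 25, max(-26, 0) = 0
Node 0 (S = 60): V_0 = 1/1.06·[0.4824·25.0000 + 0.5176·0.0000] = 11.3762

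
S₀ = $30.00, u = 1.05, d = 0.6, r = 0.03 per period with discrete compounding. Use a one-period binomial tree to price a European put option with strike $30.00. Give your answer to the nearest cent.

Risk-neutral probability p = (1 + 0.03 − 0.6)/(1.05 − 0.6) = 0.4300/0.4500 = 0.9556
Terminal stock prices: S_u = 31.5, S_d = 18
Terminal payoffs (K − S): max(-1.5, 0) = 0, max(12, 0) = 12
Node 0 (S = 30): V_0 = 1/1.03·[0.9556·0.0000 + 0.0444·12.0000] = 0.5178

$0.52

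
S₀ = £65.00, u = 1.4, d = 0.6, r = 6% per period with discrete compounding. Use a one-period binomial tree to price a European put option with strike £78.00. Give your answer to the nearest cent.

£15.64

Risk-neutral probability p = (1 + 0.06 − 0.6)/(1.4 − 0.6) = 0.4600/0.8000 = 0.5750
Terminal stock prices: S_u = 91, S_d = 39
Terminal payoffs (K − S): max(-13, 0) = 0, max(39, 0) = 39
Node 0 (S = 65): V_0 = 1/1.06·[0.5750·0.0000 + 0.4250·39.0000] = 15.6368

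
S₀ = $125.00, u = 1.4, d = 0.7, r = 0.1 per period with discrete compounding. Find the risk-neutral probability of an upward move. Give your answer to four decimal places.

p = 0.5714

Risk-neutral probability p = (1 + 0.1 − 0.7)/(1.4 − 0.7) = 0.4000/0.7000 = 0.5714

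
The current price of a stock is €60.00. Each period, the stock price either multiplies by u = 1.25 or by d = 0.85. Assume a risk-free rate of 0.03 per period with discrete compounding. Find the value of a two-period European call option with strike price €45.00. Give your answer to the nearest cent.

€18.05

Risk-neutral probability p = (1 + 0.03 − 0.85)/(1.25 − 0.85) = 0.1800/0.4000 = 0.4500
Terminal stock prices: S_uu = 93.75, S_ud = 63.75, S_dd = 43.35
Terminal payoffs (S − K): max(48.75, 0) = 48.75, max(18.75, 0) = 18.75, max(-1.65, 0) = 0
Node u (S = 75): V_u = 1/1.03·[0.4500·48.7500 + 0.5500·18.7500] = 31.3107
Node d (S = 51): V_d = 1/1.03·[0.4500·18.7500 + 0.5500·0.0000] = 8.1917
Node 0 (S = 60): V_0 = 1/1.03·[0.4500·31.3107 + 0.5500·8.1917] = 18.0537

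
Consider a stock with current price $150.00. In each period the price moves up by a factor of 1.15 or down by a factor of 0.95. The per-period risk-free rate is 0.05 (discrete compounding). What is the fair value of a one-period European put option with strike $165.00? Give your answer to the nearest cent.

Risk-neutral probability p = (1 + 0.05 − 0.95)/(1.15 − 0.95) = 0.1000/0.2000 = 0.5000
Terminal stock prices: S_u = 172.5, S_d = 142.5
Terminal payoffs (K − S): max(-7.5, 0) = 0, max(22.5, 0) = 22.5
Node 0 (S = 150): V_0 = 1/1.05·[0.5000·0.0000 + 0.5000·22.5000] = 10.7143

$10.71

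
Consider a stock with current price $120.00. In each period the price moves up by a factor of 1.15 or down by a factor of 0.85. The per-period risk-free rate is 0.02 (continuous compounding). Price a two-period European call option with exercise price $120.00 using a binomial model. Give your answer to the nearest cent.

Risk-neutral probability p = (e^0.02 − 0.85)/(1.15 − 0.85) = 0.1702/0.3000 = 0.5673
Terminal stock prices: S_uu = 158.7, S_ud = 117.3, S_dd = 86.7
Terminal payoffs (S − K): max(38.7, 0) = 38.7, max(-2.7, 0) = 0, max(-33.3, 0) = 0
Node u (S = 138): V_u = e^(−0.02)·[0.5673·38.7000 + 0.4327·0.0000] = 21.5212
Node d (S = 102): V_d = e^(−0.02)·[0.5673·0.0000 + 0.4327·0.0000] = 0.0000
Node 0 (S = 120): V_0 = e^(−0.02)·[0.5673·21.5212 + 0.4327·0.0000] = 11.9680

$11.97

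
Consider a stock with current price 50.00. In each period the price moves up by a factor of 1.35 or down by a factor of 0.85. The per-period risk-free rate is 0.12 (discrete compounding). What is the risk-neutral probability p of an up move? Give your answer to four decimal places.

p = 0.5400

Risk-neutral probability p = (1 + 0.12 − 0.85)/(1.35 − 0.85) = 0.2700/0.5000 = 0.5400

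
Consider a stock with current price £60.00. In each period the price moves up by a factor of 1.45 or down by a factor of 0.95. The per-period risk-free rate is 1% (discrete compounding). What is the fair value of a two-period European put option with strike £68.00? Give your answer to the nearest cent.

Risk-neutral probability p = (1 + 0.01 − 0.95)/(1.45 − 0.95) = 0.0600/0.5000 = 0.1200
Terminal stock prices: S_uu = 126.2, S_ud = 82.65, S_dd = 54.15
Terminal payoffs (K − S): max(-58.15, 0) = 0, max(-14.65, 0) = 0, max(13.85, 0) = 13.85
Node u (S = 87): V_u = 1/1.01·[0.1200·0.0000 + 0.8800·0.0000] = 0.0000
Node d (S = 57): V_d = 1/1.01·[0.1200·0.0000 + 0.8800·13.8500] = 12.0673
Node 0 (S = 60): V_0 = 1/1.01·[0.1200·0.0000 + 0.8800·12.0673] = 10.5141

£10.51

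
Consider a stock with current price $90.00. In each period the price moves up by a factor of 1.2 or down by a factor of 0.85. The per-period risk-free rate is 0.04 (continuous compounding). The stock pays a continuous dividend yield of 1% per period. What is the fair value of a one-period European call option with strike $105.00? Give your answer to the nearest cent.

Per-period risk-free factor R = e^0.04 = 1.0408; dividend-adjusted growth = e^(0.04−0.01) = 1.0305.
Risk-neutral probability p = (1.0305 − 0.85)/(1.2 − 0.85) = 0.1805/0.3500 = 0.5156
Terminal stock prices: S_u = 108, S_d = 76.5
Terminal payoffs (S − K): max(3, 0) = 3, max(-28.5, 0) = 0
Node 0 (S = 90): V_0 = e^(−0.04)·[0.5156·3.0000 + 0.4844·0.0000] = 1.4861

$1.49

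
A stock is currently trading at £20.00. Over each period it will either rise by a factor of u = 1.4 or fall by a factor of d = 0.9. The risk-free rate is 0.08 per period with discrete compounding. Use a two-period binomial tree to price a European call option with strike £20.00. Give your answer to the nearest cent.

Risk-neutral probability p = (1 + 0.08 − 0.9)/(1.4 − 0.9) = 0.1800/0.5000 = 0.3600
Terminal stock prices: S_uu = 39.2, S_ud = 25.2, S_dd = 16.2
Terminal payoffs (S − K): max(19.2, 0) = 19.2, max(5.2, 0) = 5.2, max(-3.8, 0) = 0
Node u (S = 28): V_u = 1/1.08·[0.3600·19.2000 + 0.6400·5.2000] = 9.4815
Node d (S = 18): V_d = 1/1.08·[0.3600·5.2000 + 0.6400·0.0000] = 1.7333
Node 0 (S = 20): V_0 = 1/1.08·[0.3600·9.4815 + 0.6400·1.7333] = 4.1877

£4.19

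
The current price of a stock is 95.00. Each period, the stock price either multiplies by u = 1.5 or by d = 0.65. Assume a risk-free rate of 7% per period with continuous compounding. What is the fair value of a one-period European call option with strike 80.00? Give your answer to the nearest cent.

28.97

Risk-neutral probability p = (e^0.07 − 0.65)/(1.5 − 0.65) = 0.4225/0.8500 = 0.4971
Terminal stock prices: S_u = 142.5, S_d = 61.75
Terminal payoffs (S − K): max(62.5, 0) = 62.5, max(-18.25, 0) = 0
Node 0 (S = 95): V_0 = e^(−0.07)·[0.4971·62.5000 + 0.5029·0.0000] = 28.9665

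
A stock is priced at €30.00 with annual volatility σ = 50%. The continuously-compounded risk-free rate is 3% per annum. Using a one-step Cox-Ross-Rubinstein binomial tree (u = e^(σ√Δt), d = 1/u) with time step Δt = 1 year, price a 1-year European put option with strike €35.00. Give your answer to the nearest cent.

€9.67

CRR parameters: u = e^(σ√Δt) = e^(0.5·√1) = 1.6487, d = 1/u = 0.6065
Per-period rate: rΔt = 0.03·1 = 0.03, so R = e^0.03 = 1.0305
Risk-neutral probability p = (e^0.03 − 0.6065)/(1.6487 − 0.6065) = 0.4239/1.0422 = 0.4068
Terminal stock prices: S_u = 49.46, S_d = 18.2
Terminal payoffs (K − S): max(-14.46, 0) = 0, max(16.8, 0) = 16.8
Node 0 (S = 30): V_0 = e^(−0.03)·[0.4068·0.0000 + 0.5932·16.8041] = 9.6742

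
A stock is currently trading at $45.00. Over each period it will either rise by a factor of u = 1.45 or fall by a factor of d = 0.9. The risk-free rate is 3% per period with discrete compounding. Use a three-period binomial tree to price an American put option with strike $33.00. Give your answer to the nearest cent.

Risk-neutral probability p = (1 + 0.03 − 0.9)/(1.45 − 0.9) = 0.1300/0.5500 = 0.2364
Terminal stock prices: S_uuu = 137.2, S_uud = 85.15, S_udd = 52.85, S_ddd = 32.81
Terminal payoffs (K − S): max(-104.2, 0) = 0, max(-52.15, 0) = 0, max(-19.85, 0) = 0, max(0.195, 0) = 0.195
Node uu (S = 94.61): continuation = 1/1.03·[0.2364·0.0000 + 0.7636·0.0000] = 0.0000; exercise value = 0.0000 ≤ continuation, so V_uu = 0.0000
Node ud (S = 58.73): continuation = 1/1.03·[0.2364·0.0000 + 0.7636·0.0000] = 0.0000; exercise value = 0.0000 ≤ continuation, so V_ud = 0.0000
Node dd (S = 36.45): continuation = 1/1.03·[0.2364·0.0000 + 0.7636·0.1950] = 0.1446; exercise value = 0.0000 ≤ continuation, so V_dd = 0.1446
Node u (S = 65.25): continuation = 1/1.03·[0.2364·0.0000 + 0.7636·0.0000] = 0.0000; exercise value = 0.0000 ≤ continuation, so V_u = 0.0000
Node d (S = 40.5): continuation = 1/1.03·[0.2364·0.0000 + 0.7636·0.1446] = 0.1072; exercise value = 0.0000 ≤ continuation, so V_d = 0.1072
Node 0 (S = 45): continuation = 1/1.03·[0.2364·0.0000 + 0.7636·0.1072] = 0.0795; exercise value = 0.0000 ≤ continuation, so V_0 = 0.0795

$0.08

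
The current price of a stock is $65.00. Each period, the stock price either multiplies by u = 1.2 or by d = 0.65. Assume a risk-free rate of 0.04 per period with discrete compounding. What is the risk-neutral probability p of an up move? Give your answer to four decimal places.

p = 0.7091

Risk-neutral probability p = (1 + 0.04 − 0.65)/(1.2 − 0.65) = 0.3900/0.5500 = 0.7091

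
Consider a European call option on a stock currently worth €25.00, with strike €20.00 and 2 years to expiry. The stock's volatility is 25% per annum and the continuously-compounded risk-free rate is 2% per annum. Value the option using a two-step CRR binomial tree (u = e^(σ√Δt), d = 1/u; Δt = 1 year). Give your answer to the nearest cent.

CRR parameters: u = e^(σ√Δt) = e^(0.25·√1) = 1.2840, d = 1/u = 0.7788
Per-period rate: rΔt = 0.02·1 = 0.02, so R = e^0.02 = 1.0202
Risk-neutral probability p = (e^0.02 − 0.7788)/(1.2840 − 0.7788) = 0.2414/0.5052 = 0.4778
Terminal stock prices: S_uu = 41.22, S_ud = 25, S_dd = 15.16
Terminal payoffs (S − K): max(21.22, 0) = 21.22, max(5, 0) = 5, max(-4.837, 0) = 0
Node u (S = 32.1): V_u = e^(−0.02)·[0.4778·21.2180 + 0.5222·5.0000] = 12.4967
Node d (S = 19.47): V_d = e^(−0.02)·[0.4778·5.0000 + 0.5222·0.0000] = 2.3417
Node 0 (S = 25): V_0 = e^(−0.02)·[0.4778·12.4967 + 0.5222·2.3417] = 7.0514

€7.05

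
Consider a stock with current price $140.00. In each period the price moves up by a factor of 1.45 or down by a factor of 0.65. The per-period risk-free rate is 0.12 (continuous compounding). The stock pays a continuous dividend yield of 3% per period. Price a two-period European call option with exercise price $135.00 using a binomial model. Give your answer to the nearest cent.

Per-period risk-free factor R = e^0.12 = 1.1275; dividend-adjusted growth = e^(0.12−0.03) = 1.0942.
Risk-neutral probability p = (1.0942 − 0.65)/(1.45 − 0.65) = 0.4442/0.8000 = 0.5552
Terminal stock prices: S_uu = 294.4, S_ud = 132, S_dd = 59.15
Terminal payoffs (S − K): max(159.4, 0) = 159.4, max(-3.05, 0) = 0, max(-75.85, 0) = 0
Node u (S = 203): V_u = e^(−0.12)·[0.5552·159.3500 + 0.4448·0.0000] = 78.4694
Node d (S = 91): V_d = e^(−0.12)·[0.5552·0.0000 + 0.4448·0.0000] = 0.0000
Node 0 (S = 140): V_0 = e^(−0.12)·[0.5552·78.4694 + 0.4448·0.0000] = 38.6410

$38.64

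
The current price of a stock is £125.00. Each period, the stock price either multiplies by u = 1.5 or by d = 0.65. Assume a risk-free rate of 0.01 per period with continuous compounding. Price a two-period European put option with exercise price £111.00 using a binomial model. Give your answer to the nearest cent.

Risk-neutral probability p = (e^0.01 − 0.65)/(1.5 − 0.65) = 0.3601/0.8500 = 0.4236
Terminal stock prices: S_uu = 281.2, S_ud = 121.9, S_dd = 52.81
Terminal payoffs (K − S): max(-170.2, 0) = 0, max(-10.88, 0) = 0, max(58.19, 0) = 58.19
Node u (S = 187.5): V_u = e^(−0.01)·[0.4236·0.0000 + 0.5764·0.0000] = 0.0000
Node d (S = 81.25): V_d = e^(−0.01)·[0.4236·0.0000 + 0.5764·58.1875] = 33.2062
Node 0 (S = 125): V_0 = e^(−0.01)·[0.4236·0.0000 + 0.5764·33.2062] = 18.9500

£18.95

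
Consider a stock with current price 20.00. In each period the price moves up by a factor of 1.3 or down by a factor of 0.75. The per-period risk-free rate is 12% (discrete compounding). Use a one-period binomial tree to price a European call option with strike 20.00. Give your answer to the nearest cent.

Risk-neutral probability p = (1 + 0.12 − 0.75)/(1.3 − 0.75) = 0.3700/0.5500 = 0.6727
Terminal stock prices: S_u = 26, S_d = 15
Terminal payoffs (S − K): max(6, 0) = 6, max(-5, 0) = 0
Node 0 (S = 20): V_0 = 1/1.12·[0.6727·6.0000 + 0.3273·0.0000] = 3.6039

3.60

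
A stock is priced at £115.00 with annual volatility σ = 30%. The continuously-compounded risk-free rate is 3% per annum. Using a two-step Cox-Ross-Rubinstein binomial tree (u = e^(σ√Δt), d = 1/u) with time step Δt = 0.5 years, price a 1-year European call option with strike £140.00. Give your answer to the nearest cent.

CRR parameters: u = e^(σ√Δt) = e^(0.3·√0.5) = 1.2363, d = 1/u = 0.8089
Per-period rate: rΔt = 0.03·0.5 = 0.015, so R = e^0.015 = 1.0151
Risk-neutral probability p = (e^0.015 − 0.8089)/(1.2363 − 0.8089) = 0.2063/0.4275 = 0.4825
Terminal stock prices: S_uu = 175.8, S_ud = 115, S_dd = 75.24
Terminal payoffs (S − K): max(35.77, 0) = 35.77, max(-25, 0) = 0, max(-64.76, 0) = 0
Node u (S = 142.2): V_u = e^(−0.015)·[0.4825·35.7735 + 0.5175·0.0000] = 17.0045
Node d (S = 93.02): V_d = e^(−0.015)·[0.4825·0.0000 + 0.5175·0.0000] = 0.0000
Node 0 (S = 115): V_0 = e^(−0.015)·[0.4825·17.0045 + 0.5175·0.0000] = 8.0829

£8.08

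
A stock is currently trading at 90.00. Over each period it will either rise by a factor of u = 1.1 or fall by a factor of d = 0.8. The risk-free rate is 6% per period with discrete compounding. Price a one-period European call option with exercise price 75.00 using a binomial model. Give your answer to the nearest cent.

19.62

Risk-neutral probability p = (1 + 0.06 − 0.8)/(1.1 − 0.8) = 0.2600/0.3000 = 0.8667
Terminal stock prices: S_u = 99, S_d = 72
Terminal payoffs (S − K): max(24, 0) = 24, max(-3, 0) = 0
Node 0 (S = 90): V_0 = 1/1.06·[0.8667·24.0000 + 0.1333·0.0000] = 19.6226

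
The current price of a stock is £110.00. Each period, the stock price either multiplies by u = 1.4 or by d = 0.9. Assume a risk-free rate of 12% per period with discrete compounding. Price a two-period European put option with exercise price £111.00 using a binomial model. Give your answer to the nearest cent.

Risk-neutral probability p = (1 + 0.12 − 0.9)/(1.4 − 0.9) = 0.2200/0.5000 = 0.4400
Terminal stock prices: S_uu = 215.6, S_ud = 138.6, S_dd = 89.1
Terminal payoffs (K − S): max(-104.6, 0) = 0, max(-27.6, 0) = 0, max(21.9, 0) = 21.9
Node u (S = 154): V_u = 1/1.12·[0.4400·0.0000 + 0.5600·0.0000] = 0.0000
Node d (S = 99): V_d = 1/1.12·[0.4400·0.0000 + 0.5600·21.9000] = 10.9500
Node 0 (S = 110): V_0 = 1/1.12·[0.4400·0.0000 + 0.5600·10.9500] = 5.4750

£5.47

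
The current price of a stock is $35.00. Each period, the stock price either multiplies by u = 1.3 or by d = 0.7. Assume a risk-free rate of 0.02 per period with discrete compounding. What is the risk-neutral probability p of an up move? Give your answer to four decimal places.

p = 0.5333

Risk-neutral probability p = (1 + 0.02 − 0.7)/(1.3 − 0.7) = 0.3200/0.6000 = 0.5333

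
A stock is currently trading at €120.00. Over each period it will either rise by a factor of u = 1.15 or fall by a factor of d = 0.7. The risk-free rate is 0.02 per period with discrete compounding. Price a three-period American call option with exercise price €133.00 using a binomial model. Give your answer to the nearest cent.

€16.77

Risk-neutral probability p = (1 + 0.02 − 0.7)/(1.15 − 0.7) = 0.3200/0.4500 = 0.7111
Terminal stock prices: S_uuu = 182.5, S_uud = 111.1, S_udd = 67.62, S_ddd = 41.16
Terminal payoffs (S − K): max(49.5, 0) = 49.5, max(-21.91, 0) = 0, max(-65.38, 0) = 0, max(-91.84, 0) = 0
Node uu (S = 158.7): continuation = 1/1.02·[0.7111·49.5050 + 0.2889·0.0000] = 34.5133; exercise value = 25.7000 ≤ continuation, so V_uu = 34.5133
Node ud (S = 96.6): continuation = 1/1.02·[0.7111·0.0000 + 0.2889·0.0000] = 0.0000; exercise value = 0.0000 ≤ continuation, so V_ud = 0.0000
Node dd (S = 58.8): continuation = 1/1.02·[0.7111·0.0000 + 0.2889·0.0000] = 0.0000; exercise value = 0.0000 ≤ continuation, so V_dd = 0.0000
Node u (S = 138): continuation = 1/1.02·[0.7111·34.5133 + 0.2889·0.0000] = 24.0616; exercise value = 5.0000 ≤ continuation, so V_u = 24.0616
Node d (S = 84): continuation = 1/1.02·[0.7111·0.0000 + 0.2889·0.0000] = 0.0000; exercise value = 0.0000 ≤ continuation, so V_d = 0.0000
Node 0 (S = 120): continuation = 1/1.02·[0.7111·24.0616 + 0.2889·0.0000] = 16.7749; exercise value = 0.0000 ≤ continuation, so V_0 = 16.7749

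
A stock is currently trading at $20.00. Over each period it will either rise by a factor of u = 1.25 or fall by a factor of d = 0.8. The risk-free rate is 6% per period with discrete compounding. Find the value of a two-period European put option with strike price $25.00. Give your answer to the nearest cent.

Risk-neutral probability p = (1 + 0.06 − 0.8)/(1.25 − 0.8) = 0.2600/0.4500 = 0.5778
Terminal stock prices: S_uu = 31.25, S_ud = 20, S_dd = 12.8
Terminal payoffs (K − S): max(-6.25, 0) = 0, max(5, 0) = 5, max(12.2, 0) = 12.2
Node u (S = 25): V_u = 1/1.06·[0.5778·0.0000 + 0.4222·5.0000] = 1.9916
Node d (S = 16): V_d = 1/1.06·[0.5778·5.0000 + 0.4222·12.2000] = 7.5849
Node 0 (S = 20): V_0 = 1/1.06·[0.5778·1.9916 + 0.4222·7.5849] = 4.1068

$4.11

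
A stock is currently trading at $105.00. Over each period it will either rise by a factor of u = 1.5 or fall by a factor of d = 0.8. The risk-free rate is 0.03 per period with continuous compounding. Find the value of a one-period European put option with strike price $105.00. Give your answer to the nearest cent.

Risk-neutral probability p = (e^0.03 − 0.8)/(1.5 − 0.8) = 0.2305/0.7000 = 0.3292
Terminal stock prices: S_u = 157.5, S_d = 84
Terminal payoffs (K − S): max(-52.5, 0) = 0, max(21, 0) = 21
Node 0 (S = 105): V_0 = e^(−0.03)·[0.3292·0.0000 + 0.6708·21.0000] = 13.6700

$13.67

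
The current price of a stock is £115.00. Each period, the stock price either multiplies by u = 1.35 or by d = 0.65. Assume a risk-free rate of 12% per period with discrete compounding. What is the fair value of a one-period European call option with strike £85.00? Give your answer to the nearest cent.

£42.11

Risk-neutral probability p = (1 + 0.12 − 0.65)/(1.35 − 0.65) = 0.4700/0.7000 = 0.6714
Terminal stock prices: S_u = 155.2, S_d = 74.75
Terminal payoffs (S − K): max(70.25, 0) = 70.25, max(-10.25, 0) = 0
Node 0 (S = 115): V_0 = 1/1.12·[0.6714·70.2500 + 0.3286·0.0000] = 42.1142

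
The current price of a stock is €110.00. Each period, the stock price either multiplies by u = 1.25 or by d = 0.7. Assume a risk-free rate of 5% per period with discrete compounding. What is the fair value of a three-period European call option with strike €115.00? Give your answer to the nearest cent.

€24.25

Risk-neutral probability p = (1 + 0.05 − 0.7)/(1.25 − 0.7) = 0.3500/0.5500 = 0.6364
Terminal stock prices: S_uuu = 214.8, S_uud = 120.3, S_udd = 67.37, S_ddd = 37.73
Terminal payoffs (S − K): max(99.84, 0) = 99.84, max(5.312, 0) = 5.312, max(-47.63, 0) = 0, max(-77.27, 0) = 0
Node uu (S = 171.9): V_uu = 1/1.05·[0.6364·99.8438 + 0.3636·5.3125] = 62.3512
Node ud (S = 96.25): V_ud = 1/1.05·[0.6364·5.3125 + 0.3636·0.0000] = 3.2197
Node dd (S = 53.9): V_dd = 1/1.05·[0.6364·0.0000 + 0.3636·0.0000] = 0.0000
Node u (S = 137.5): V_u = 1/1.05·[0.6364·62.3512 + 0.3636·3.2197] = 38.9036
Node d (S = 77): V_d = 1/1.05·[0.6364·3.2197 + 0.3636·0.0000] = 1.9513
Node 0 (S = 110): V_0 = 1/1.05·[0.6364·38.9036 + 0.3636·1.9513] = 24.2538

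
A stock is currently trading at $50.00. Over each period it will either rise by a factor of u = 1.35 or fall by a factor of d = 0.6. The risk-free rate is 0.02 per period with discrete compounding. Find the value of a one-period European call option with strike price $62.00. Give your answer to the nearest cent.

$3.02

Risk-neutral probability p = (1 + 0.02 − 0.6)/(1.35 − 0.6) = 0.4200/0.7500 = 0.5600
Terminal stock prices: S_u = 67.5, S_d = 30
Terminal payoffs (S − K): max(5.5, 0) = 5.5, max(-32, 0) = 0
Node 0 (S = 50): V_0 = 1/1.02·[0.5600·5.5000 + 0.4400·0.0000] = 3.0196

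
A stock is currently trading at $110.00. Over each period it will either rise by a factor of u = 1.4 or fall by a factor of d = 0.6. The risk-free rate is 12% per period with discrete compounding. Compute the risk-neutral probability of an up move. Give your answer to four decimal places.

Risk-neutral probability p = (1 + 0.12 − 0.6)/(1.4 − 0.6) = 0.5200/0.8000 = 0.6500

p = 0.6500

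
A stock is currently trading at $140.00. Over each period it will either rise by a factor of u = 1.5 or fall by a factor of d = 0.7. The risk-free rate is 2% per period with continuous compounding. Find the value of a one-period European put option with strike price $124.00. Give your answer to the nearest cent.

$15.28

Risk-neutral probability p = (e^0.02 − 0.7)/(1.5 − 0.7) = 0.3202/0.8000 = 0.4003
Terminal stock prices: S_u = 210, S_d = 98
Terminal payoffs (K − S): max(-86, 0) = 0, max(26, 0) = 26
Node 0 (S = 140): V_0 = e^(−0.02)·[0.4003·0.0000 + 0.5997·26.0000] = 15.2847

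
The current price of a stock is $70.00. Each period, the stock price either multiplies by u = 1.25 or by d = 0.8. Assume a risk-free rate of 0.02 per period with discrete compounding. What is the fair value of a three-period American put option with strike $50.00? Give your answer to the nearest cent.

$1.78

Risk-neutral probability p = (1 + 0.02 − 0.8)/(1.25 − 0.8) = 0.2200/0.4500 = 0.4889
Terminal stock prices: S_uuu = 136.7, S_uud = 87.5, S_udd = 56, S_ddd = 35.84
Terminal payoffs (K − S): max(-86.72, 0) = 0, max(-37.5, 0) = 0, max(-6, 0) = 0, max(14.16, 0) = 14.16
Node uu (S = 109.4): continuation = 1/1.02·[0.4889·0.0000 + 0.5111·0.0000] = 0.0000; exercise value = 0.0000 ≤ continuation, so V_uu = 0.0000
Node ud (S = 70): continuation = 1/1.02·[0.4889·0.0000 + 0.5111·0.0000] = 0.0000; exercise value = 0.0000 ≤ continuation, so V_ud = 0.0000
Node dd (S = 44.8): continuation = 1/1.02·[0.4889·0.0000 + 0.5111·14.1600] = 7.0954; exercise value = 5.2000 ≤ continuation, so V_dd = 7.0954
Node u (S = 87.5): continuation = 1/1.02·[0.4889·0.0000 + 0.5111·0.0000] = 0.0000; exercise value = 0.0000 ≤ continuation, so V_u = 0.0000
Node d (S = 56): continuation = 1/1.02·[0.4889·0.0000 + 0.5111·7.0954] = 3.5554; exercise value = 0.0000 ≤ continuation, so V_d = 3.5554
Node 0 (S = 70): continuation = 1/1.02·[0.4889·0.0000 + 0.5111·3.5554] = 1.7816; exercise value = 0.0000 ≤ continuation, so V_0 = 1.7816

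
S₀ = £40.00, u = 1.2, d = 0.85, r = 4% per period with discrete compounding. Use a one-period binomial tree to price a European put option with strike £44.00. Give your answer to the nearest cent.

Risk-neutral probability p = (1 + 0.04 − 0.85)/(1.2 − 0.85) = 0.1900/0.3500 = 0.5429
Terminal stock prices: S_u = 48, S_d = 34
Terminal payoffs (K − S): max(-4, 0) = 0, max(10, 0) = 10
Node 0 (S = 40): V_0 = 1/1.04·[0.5429·0.0000 + 0.4571·10.0000] = 4.3956

£4.40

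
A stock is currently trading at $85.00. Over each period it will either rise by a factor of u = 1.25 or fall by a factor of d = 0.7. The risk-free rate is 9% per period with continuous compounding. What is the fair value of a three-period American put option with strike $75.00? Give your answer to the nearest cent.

$5.02

Risk-neutral probability p = (e^0.09 − 0.7)/(1.25 − 0.7) = 0.3942/0.5500 = 0.7167
Terminal stock prices: S_uuu = 166, S_uud = 92.97, S_udd = 52.06, S_ddd = 29.15
Terminal payoffs (K − S): max(-91.02, 0) = 0, max(-17.97, 0) = 0, max(22.94, 0) = 22.94, max(45.85, 0) = 45.85
Node uu (S = 132.8): continuation = e^(−0.09)·[0.7167·0.0000 + 0.2833·0.0000] = 0.0000; exercise value = 0.0000 ≤ continuation, so V_uu = 0.0000
Node ud (S = 74.38): continuation = e^(−0.09)·[0.7167·0.0000 + 0.2833·22.9375] = 5.9393; exercise value = 0.6250 ≤ continuation, so V_ud = 5.9393
Node dd (S = 41.65): continuation = e^(−0.09)·[0.7167·22.9375 + 0.2833·45.8450] = 26.8948; exercise value = 33.3500 > continuation, so V_dd = 33.3500 (exercise)
Node u (S = 106.2): continuation = e^(−0.09)·[0.7167·0.0000 + 0.2833·5.9393] = 1.5379; exercise value = 0.0000 ≤ continuation, so V_u = 1.5379
Node d (S = 59.5): continuation = e^(−0.09)·[0.7167·5.9393 + 0.2833·33.3500] = 12.5257; exercise value = 15.5000 > continuation, so V_d = 15.5000 (exercise)
Node 0 (S = 85): continuation = e^(−0.09)·[0.7167·1.5379 + 0.2833·15.5000] = 5.0208; exercise value = 0.0000 ≤ continuation, so V_0 = 5.0208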